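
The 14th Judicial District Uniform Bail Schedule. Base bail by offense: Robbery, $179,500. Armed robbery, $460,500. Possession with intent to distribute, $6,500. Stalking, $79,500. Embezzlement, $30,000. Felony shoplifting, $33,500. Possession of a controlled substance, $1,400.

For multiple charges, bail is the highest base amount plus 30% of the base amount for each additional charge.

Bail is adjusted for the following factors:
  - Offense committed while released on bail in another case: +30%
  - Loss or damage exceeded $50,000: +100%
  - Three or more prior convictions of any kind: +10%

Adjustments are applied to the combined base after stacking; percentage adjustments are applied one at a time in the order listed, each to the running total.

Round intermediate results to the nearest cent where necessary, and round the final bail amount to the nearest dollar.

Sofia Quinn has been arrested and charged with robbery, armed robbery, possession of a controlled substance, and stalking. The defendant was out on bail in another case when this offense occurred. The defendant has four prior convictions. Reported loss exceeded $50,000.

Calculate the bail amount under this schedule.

Base amounts from the schedule: robbery $179,500; armed robbery $460,500; possession of a controlled substance $1,400; stalking $79,500.
Stacking rule: highest base plus 30% of each additional charge. Highest is armed robbery at $460,500. Additional: $179,500 × 30% = $53,850; $1,400 × 30% = $420; $79,500 × 30% = $23,850. Combined base = $460,500 + $78,120 = $538,620.
Offense committed while released on bail in another case (+30%): $538,620 × 1.3 = $700,206.
Loss or damage exceeded $50,000 (+100%): $700,206 × 2 = $1,400,412.
Three or more prior convictions of any kind (+10%): $1,400,412 × 1.1 = $1,540,453.20.
Rounded to the nearest dollar: $1,540,453.

$1,540,453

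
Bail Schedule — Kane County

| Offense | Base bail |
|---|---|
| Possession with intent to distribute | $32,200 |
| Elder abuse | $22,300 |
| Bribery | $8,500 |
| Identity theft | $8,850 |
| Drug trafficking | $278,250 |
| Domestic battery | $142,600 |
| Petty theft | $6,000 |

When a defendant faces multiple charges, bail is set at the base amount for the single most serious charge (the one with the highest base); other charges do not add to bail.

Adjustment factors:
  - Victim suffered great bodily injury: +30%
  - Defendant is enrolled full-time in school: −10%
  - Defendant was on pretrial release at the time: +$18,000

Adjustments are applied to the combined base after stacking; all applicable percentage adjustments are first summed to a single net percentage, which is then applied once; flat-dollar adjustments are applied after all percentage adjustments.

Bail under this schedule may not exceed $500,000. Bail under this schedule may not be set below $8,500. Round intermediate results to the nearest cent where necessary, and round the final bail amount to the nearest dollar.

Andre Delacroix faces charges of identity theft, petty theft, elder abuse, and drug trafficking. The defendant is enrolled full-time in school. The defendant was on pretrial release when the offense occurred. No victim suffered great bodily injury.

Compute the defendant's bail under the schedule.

$268,425

Base amounts from the schedule: identity theft $8,850; petty theft $6,000; elder abuse $22,300; drug trafficking $278,250.
Stacking rule: use the highest base only. Highest is drug trafficking at $278,250. Combined base = $278,250.
Defendant is enrolled full-time in school (−10%): $278,250 × 0.9 = $250,425.
Defendant was on pretrial release at the time (+$18,000 flat): $250,425 + $18,000 = $268,425.
$268,425 is within the $500,000 maximum.
$268,425 is at or above the $8,500 minimum.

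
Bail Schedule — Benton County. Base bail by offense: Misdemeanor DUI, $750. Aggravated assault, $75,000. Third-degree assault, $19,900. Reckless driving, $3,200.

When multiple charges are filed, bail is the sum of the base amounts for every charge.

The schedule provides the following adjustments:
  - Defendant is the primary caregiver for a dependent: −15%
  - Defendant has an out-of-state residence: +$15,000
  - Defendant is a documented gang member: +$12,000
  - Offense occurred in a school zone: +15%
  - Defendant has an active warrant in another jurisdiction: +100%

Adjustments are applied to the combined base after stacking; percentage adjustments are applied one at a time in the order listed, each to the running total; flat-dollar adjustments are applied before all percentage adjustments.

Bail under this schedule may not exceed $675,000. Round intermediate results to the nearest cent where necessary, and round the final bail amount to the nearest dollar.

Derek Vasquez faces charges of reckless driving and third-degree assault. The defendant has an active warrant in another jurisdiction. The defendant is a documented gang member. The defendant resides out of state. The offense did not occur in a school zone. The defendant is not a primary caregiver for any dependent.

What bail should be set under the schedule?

$100,200

Base amounts from the schedule: reckless driving $3,200; third-degree assault $19,900.
Stacking rule: sum of all bases. $3,200 + $19,900 = $23,100.
Defendant has an out-of-state residence (+$15,000 flat): $23,100 + $15,000 = $38,100.
Defendant is a documented gang member (+$12,000 flat): $38,100 + $12,000 = $50,100.
Defendant has an active warrant in another jurisdiction (+100%): $50,100 × 2 = $100,200.
$100,200 is within the $675,000 maximum.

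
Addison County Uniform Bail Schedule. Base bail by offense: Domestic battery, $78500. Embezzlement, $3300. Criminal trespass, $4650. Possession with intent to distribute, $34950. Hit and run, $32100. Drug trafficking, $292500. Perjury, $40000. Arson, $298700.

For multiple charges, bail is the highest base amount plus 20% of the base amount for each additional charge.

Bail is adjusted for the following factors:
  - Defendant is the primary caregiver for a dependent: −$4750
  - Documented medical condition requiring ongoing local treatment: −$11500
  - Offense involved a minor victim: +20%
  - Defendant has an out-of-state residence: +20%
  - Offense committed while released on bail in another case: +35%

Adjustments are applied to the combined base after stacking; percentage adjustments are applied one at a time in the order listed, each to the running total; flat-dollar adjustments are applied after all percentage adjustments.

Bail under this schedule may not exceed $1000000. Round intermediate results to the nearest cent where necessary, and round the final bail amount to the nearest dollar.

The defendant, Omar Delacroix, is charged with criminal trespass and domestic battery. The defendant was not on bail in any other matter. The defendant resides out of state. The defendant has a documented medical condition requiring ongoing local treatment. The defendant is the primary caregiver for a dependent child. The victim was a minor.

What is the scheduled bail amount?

$98129

Base amounts from the schedule: criminal trespass $4650; domestic battery $78500.
Stacking rule: highest base plus 20% of each additional charge. Highest is domestic battery at $78500. Additional: $4650 × 20% = $930. Combined base = $78500 + $930 = $79430.
Offense involved a minor victim (+20%): $79430 × 1.2 = $95316.
Defendant has an out-of-state residence (+20%): $95316 × 1.2 = $114379.20.
Defendant is the primary caregiver for a dependent (−$4750 flat): $114379.20 − $4750 = $109629.20.
Documented medical condition requiring ongoing local treatment (−$11500 flat): $109629.20 − $11500 = $98129.20.
$98129.20 is within the $1000000 maximum.
Rounded to the nearest dollar: $98129.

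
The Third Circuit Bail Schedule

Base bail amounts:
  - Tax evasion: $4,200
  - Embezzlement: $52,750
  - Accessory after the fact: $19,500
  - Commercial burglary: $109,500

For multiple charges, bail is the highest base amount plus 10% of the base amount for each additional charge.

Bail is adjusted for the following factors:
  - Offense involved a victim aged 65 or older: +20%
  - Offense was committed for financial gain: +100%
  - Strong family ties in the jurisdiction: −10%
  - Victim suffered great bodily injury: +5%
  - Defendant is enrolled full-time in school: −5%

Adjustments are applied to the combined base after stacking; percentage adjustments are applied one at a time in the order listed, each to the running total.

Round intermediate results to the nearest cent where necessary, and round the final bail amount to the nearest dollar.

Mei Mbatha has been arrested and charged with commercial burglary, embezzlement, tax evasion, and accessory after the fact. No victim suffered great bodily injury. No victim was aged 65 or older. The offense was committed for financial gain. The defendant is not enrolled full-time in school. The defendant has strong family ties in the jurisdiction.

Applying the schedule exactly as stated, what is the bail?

Base amounts from the schedule: commercial burglary $109,500; embezzlement $52,750; tax evasion $4,200; accessory after the fact $19,500.
Stacking rule: highest base plus 10% of each additional charge. Highest is commercial burglary at $109,500. Additional: $52,750 × 10% = $5,275; $4,200 × 10% = $420; $19,500 × 10% = $1,950. Combined base = $109,500 + $7,645 = $117,145.
Offense was committed for financial gain (+100%): $117,145 × 2 = $234,290.
Strong family ties in the jurisdiction (−10%): $234,290 × 0.9 = $210,861.

$210,861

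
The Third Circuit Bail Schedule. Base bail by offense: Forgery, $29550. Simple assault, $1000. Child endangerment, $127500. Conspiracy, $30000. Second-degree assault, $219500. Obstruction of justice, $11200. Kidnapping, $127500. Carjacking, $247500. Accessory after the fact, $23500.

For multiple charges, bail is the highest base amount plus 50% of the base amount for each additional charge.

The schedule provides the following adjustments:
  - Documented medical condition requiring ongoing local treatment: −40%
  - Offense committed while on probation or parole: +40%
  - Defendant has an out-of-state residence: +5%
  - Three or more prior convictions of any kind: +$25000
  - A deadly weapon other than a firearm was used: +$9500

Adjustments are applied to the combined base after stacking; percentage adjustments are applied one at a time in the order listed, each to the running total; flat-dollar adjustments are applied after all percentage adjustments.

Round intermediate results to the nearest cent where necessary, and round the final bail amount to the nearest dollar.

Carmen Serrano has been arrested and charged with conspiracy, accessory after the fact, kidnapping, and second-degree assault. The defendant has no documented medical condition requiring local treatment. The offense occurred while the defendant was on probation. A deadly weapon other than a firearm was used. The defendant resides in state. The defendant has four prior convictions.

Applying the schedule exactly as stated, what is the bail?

Base amounts from the schedule: conspiracy $30000; accessory after the fact $23500; kidnapping $127500; second-degree assault $219500.
Stacking rule: highest base plus 50% of each additional charge. Highest is second-degree assault at $219500. Additional: $30000 × 50% = $15000; $23500 × 50% = $11750; $127500 × 50% = $63750. Combined base = $219500 + $90500 = $310000.
Offense committed while on probation or parole (+40%): $310000 × 1.4 = $434000.
Three or more prior convictions of any kind (+$25000 flat): $434000 + $25000 = $459000.
A deadly weapon other than a firearm was used (+$9500 flat): $459000 + $9500 = $468500.

$468500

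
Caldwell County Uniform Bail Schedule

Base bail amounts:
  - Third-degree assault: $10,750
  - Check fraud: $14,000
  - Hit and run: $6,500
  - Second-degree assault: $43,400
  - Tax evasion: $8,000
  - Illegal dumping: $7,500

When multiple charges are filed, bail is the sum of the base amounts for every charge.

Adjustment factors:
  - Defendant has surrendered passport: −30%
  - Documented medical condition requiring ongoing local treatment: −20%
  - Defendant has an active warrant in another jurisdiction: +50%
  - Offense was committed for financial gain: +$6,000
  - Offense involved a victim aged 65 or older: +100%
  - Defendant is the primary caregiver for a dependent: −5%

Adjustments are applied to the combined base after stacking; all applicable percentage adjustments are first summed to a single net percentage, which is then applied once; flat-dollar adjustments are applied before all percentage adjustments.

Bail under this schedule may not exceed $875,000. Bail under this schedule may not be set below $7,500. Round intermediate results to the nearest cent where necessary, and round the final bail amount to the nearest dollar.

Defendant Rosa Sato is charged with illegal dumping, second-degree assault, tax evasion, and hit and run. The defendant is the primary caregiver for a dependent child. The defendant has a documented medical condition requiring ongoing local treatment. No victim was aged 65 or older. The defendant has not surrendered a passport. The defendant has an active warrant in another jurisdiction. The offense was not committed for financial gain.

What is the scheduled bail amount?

$81,750

Base amounts from the schedule: illegal dumping $7,500; second-degree assault $43,400; tax evasion $8,000; hit and run $6,500.
Stacking rule: sum of all bases. $7,500 + $43,400 + $8,000 + $6,500 = $65,400.
Net percentage adjustment: −20% +50% −5% = +25%. $65,400 × 1.25 = $81,750.
$81,750 is within the $875,000 maximum.
$81,750 is at or above the $7,500 minimum.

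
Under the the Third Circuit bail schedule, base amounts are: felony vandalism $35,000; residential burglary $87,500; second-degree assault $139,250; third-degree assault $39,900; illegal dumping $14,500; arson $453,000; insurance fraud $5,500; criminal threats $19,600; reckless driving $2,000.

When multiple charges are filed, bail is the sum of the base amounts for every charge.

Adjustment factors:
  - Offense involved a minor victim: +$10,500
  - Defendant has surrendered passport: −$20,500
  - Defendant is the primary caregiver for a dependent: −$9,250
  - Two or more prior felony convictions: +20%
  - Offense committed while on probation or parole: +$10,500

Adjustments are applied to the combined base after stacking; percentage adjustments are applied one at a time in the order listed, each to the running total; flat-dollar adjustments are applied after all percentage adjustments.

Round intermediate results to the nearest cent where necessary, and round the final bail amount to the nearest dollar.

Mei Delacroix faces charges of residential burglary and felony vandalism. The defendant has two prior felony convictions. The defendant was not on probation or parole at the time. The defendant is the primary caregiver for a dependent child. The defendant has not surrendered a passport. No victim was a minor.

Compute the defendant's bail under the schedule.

$137,750

Base amounts from the schedule: residential burglary $87,500; felony vandalism $35,000.
Stacking rule: sum of all bases. $87,500 + $35,000 = $122,500.
Two or more prior felony convictions (+20%): $122,500 × 1.2 = $147,000.
Defendant is the primary caregiver for a dependent (−$9,250 flat): $147,000 − $9,250 = $137,750.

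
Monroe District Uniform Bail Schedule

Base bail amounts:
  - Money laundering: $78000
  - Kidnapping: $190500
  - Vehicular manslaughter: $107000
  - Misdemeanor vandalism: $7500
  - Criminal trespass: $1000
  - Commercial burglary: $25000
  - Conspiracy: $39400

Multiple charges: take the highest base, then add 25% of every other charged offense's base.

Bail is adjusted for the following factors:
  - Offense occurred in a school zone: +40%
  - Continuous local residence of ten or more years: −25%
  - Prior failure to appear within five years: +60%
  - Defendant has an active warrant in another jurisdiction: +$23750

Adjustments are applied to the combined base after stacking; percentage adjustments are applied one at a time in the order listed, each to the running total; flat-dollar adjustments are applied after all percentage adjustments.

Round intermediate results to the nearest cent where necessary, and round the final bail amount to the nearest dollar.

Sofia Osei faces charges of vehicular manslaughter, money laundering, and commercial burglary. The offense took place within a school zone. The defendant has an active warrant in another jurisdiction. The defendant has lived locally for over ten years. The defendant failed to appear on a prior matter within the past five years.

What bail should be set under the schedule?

Base amounts from the schedule: vehicular manslaughter $107000; money laundering $78000; commercial burglary $25000.
Stacking rule: highest base plus 25% of each additional charge. Highest is vehicular manslaughter at $107000. Additional: $78000 × 25% = $19500; $25000 × 25% = $6250. Combined base = $107000 + $25750 = $132750.
Offense occurred in a school zone (+40%): $132750 × 1.4 = $185850.
Continuous local residence of ten or more years (−25%): $185850 × 0.75 = $139387.50.
Prior failure to appear within five years (+60%): $139387.50 × 1.6 = $223020.
Defendant has an active warrant in another jurisdiction (+$23750 flat): $223020 + $23750 = $246770.

$246770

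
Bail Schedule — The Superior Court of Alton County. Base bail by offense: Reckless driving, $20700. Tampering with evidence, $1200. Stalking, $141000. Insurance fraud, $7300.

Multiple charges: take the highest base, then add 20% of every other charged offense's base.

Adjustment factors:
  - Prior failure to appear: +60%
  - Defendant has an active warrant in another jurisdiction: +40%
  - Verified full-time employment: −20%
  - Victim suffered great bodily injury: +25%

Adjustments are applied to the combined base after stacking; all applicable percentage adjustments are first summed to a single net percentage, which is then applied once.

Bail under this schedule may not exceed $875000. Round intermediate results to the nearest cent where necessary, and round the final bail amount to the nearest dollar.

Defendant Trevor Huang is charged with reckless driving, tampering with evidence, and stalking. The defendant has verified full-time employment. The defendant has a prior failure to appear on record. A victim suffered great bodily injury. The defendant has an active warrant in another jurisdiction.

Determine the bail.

Base amounts from the schedule: reckless driving $20700; tampering with evidence $1200; stalking $141000.
Stacking rule: highest base plus 20% of each additional charge. Highest is stalking at $141000. Additional: $20700 × 20% = $4140; $1200 × 20% = $240. Combined base = $141000 + $4380 = $145380.
Net percentage adjustment: +60% +40% −20% +25% = +105%. $145380 × 2.05 = $298029.
$298029 is within the $875000 maximum.

$298029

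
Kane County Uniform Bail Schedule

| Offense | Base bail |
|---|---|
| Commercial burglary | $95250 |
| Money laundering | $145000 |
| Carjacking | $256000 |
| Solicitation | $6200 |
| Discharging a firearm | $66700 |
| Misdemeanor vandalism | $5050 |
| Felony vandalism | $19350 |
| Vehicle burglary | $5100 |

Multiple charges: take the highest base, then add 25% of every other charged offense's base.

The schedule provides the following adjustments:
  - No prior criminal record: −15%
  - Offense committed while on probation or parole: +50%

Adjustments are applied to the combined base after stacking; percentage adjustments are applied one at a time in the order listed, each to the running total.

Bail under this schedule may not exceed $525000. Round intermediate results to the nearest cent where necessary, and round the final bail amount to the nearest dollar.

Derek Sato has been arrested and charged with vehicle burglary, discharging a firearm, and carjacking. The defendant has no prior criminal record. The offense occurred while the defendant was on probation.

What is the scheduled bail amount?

Base amounts from the schedule: vehicle burglary $5100; discharging a firearm $66700; carjacking $256000.
Stacking rule: highest base plus 25% of each additional charge. Highest is carjacking at $256000. Additional: $5100 × 25% = $1275; $66700 × 25% = $16675. Combined base = $256000 + $17950 = $273950.
No prior criminal record (−15%): $273950 × 0.85 = $232857.50.
Offense committed while on probation or parole (+50%): $232857.50 × 1.5 = $349286.25.
$349286.25 is within the $525000 maximum.
Rounded to the nearest dollar: $349286.

$349286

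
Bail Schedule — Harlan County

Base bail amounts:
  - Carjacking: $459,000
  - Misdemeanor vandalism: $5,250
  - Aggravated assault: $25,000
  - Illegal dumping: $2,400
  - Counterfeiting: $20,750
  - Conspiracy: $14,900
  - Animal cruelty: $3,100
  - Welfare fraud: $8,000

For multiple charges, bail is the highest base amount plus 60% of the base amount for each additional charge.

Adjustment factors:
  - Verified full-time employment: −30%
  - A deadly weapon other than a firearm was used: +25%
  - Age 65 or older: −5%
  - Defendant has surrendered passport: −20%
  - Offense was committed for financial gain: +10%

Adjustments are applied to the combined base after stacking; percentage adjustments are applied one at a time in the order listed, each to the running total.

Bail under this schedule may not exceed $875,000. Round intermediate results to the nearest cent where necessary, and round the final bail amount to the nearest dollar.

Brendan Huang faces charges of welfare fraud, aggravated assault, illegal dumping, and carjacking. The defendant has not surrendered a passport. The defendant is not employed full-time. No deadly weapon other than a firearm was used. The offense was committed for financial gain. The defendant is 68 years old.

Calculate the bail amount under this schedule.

Base amounts from the schedule: welfare fraud $8,000; aggravated assault $25,000; illegal dumping $2,400; carjacking $459,000.
Stacking rule: highest base plus 60% of each additional charge. Highest is carjacking at $459,000. Additional: $8,000 × 60% = $4,800; $25,000 × 60% = $15,000; $2,400 × 60% = $1,440. Combined base = $459,000 + $21,240 = $480,240.
Age 65 or older (−5%): $480,240 × 0.95 = $456,228.
Offense was committed for financial gain (+10%): $456,228 × 1.1 = $501,850.80.
$501,850.80 is within the $875,000 maximum.
Rounded to the nearest dollar: $501,851.

$501,851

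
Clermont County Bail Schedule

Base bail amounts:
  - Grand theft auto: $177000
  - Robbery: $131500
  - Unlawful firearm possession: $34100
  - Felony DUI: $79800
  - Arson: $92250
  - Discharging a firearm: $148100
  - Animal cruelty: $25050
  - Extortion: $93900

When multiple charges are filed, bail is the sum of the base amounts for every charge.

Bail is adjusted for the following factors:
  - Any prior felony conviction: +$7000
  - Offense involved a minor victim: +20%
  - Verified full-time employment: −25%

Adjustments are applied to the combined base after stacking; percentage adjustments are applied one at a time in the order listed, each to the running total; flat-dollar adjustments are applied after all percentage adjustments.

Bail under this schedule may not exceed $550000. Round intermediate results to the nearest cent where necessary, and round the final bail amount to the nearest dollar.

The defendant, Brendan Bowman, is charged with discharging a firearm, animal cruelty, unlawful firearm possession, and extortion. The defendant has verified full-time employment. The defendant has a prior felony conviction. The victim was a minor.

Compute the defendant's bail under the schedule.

$278035

Base amounts from the schedule: discharging a firearm $148100; animal cruelty $25050; unlawful firearm possession $34100; extortion $93900.
Stacking rule: sum of all bases. $148100 + $25050 + $34100 + $93900 = $301150.
Offense involved a minor victim (+20%): $301150 × 1.2 = $361380.
Verified full-time employment (−25%): $361380 × 0.75 = $271035.
Any prior felony conviction (+$7000 flat): $271035 + $7000 = $278035.
$278035 is within the $550000 maximum.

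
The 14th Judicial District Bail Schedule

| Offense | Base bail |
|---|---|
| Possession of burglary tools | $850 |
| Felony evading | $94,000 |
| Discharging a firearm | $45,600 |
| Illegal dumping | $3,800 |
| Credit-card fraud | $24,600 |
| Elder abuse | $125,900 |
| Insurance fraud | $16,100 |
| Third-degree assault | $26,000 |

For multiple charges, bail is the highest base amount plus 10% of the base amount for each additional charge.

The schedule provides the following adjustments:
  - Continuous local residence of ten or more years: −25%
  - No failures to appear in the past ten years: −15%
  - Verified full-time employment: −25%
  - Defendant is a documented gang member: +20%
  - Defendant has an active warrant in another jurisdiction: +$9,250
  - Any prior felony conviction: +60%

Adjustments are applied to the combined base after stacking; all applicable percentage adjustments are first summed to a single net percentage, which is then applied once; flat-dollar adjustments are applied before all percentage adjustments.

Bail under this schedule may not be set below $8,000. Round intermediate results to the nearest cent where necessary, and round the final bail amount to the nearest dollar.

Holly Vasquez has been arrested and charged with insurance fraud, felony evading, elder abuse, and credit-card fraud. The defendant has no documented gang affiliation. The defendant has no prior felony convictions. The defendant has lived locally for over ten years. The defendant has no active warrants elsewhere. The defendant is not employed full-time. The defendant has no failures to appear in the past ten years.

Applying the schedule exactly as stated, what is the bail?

Base amounts from the schedule: insurance fraud $16,100; felony evading $94,000; elder abuse $125,900; credit-card fraud $24,600.
Stacking rule: highest base plus 10% of each additional charge. Highest is elder abuse at $125,900. Additional: $16,100 × 10% = $1,610; $94,000 × 10% = $9,400; $24,600 × 10% = $2,460. Combined base = $125,900 + $13,470 = $139,370.
Net percentage adjustment: −25% −15% = −40%. $139,370 × 0.6 = $83,622.
$83,622 is at or above the $8,000 minimum.

$83,622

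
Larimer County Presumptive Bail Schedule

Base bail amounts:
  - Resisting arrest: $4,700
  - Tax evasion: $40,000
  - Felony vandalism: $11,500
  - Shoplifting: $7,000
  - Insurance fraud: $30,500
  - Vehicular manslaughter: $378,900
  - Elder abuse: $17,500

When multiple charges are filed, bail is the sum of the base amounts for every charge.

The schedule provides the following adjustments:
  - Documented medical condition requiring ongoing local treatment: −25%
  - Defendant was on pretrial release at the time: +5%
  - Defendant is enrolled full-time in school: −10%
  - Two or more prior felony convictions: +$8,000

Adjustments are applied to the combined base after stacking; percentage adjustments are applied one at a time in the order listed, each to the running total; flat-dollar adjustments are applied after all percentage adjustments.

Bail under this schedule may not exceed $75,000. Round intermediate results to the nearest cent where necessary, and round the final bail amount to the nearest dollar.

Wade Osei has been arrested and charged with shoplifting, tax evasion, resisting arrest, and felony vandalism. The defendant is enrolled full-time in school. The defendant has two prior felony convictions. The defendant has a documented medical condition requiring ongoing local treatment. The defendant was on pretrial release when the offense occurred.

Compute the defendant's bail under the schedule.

$52,793

Base amounts from the schedule: shoplifting $7,000; tax evasion $40,000; resisting arrest $4,700; felony vandalism $11,500.
Stacking rule: sum of all bases. $7,000 + $40,000 + $4,700 + $11,500 = $63,200.
Documented medical condition requiring ongoing local treatment (−25%): $63,200 × 0.75 = $47,400.
Defendant was on pretrial release at the time (+5%): $47,400 × 1.05 = $49,770.
Defendant is enrolled full-time in school (−10%): $49,770 × 0.9 = $44,793.
Two or more prior felony convictions (+$8,000 flat): $44,793 + $8,000 = $52,793.
$52,793 is within the $75,000 maximum.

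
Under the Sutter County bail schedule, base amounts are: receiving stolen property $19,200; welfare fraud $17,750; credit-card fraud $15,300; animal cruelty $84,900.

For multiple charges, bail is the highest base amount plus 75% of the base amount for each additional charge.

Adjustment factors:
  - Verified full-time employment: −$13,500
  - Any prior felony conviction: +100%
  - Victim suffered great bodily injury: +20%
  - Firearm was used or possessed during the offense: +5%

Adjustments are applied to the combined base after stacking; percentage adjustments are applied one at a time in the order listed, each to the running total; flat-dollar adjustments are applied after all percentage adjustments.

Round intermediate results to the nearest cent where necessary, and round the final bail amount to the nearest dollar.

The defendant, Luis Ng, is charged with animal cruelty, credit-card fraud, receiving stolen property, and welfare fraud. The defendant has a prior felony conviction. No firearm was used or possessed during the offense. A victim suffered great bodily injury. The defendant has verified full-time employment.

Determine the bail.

Base amounts from the schedule: animal cruelty $84,900; credit-card fraud $15,300; receiving stolen property $19,200; welfare fraud $17,750.
Stacking rule: highest base plus 75% of each additional charge. Highest is animal cruelty at $84,900. Additional: $15,300 × 75% = $11,475; $19,200 × 75% = $14,400; $17,750 × 75% = $13,312.50. Combined base = $84,900 + $39,187.50 = $124,087.50.
Any prior felony conviction (+100%): $124,087.50 × 2 = $248,175.
Victim suffered great bodily injury (+20%): $248,175 × 1.2 = $297,810.
Verified full-time employment (−$13,500 flat): $297,810 − $13,500 = $284,310.

$284,310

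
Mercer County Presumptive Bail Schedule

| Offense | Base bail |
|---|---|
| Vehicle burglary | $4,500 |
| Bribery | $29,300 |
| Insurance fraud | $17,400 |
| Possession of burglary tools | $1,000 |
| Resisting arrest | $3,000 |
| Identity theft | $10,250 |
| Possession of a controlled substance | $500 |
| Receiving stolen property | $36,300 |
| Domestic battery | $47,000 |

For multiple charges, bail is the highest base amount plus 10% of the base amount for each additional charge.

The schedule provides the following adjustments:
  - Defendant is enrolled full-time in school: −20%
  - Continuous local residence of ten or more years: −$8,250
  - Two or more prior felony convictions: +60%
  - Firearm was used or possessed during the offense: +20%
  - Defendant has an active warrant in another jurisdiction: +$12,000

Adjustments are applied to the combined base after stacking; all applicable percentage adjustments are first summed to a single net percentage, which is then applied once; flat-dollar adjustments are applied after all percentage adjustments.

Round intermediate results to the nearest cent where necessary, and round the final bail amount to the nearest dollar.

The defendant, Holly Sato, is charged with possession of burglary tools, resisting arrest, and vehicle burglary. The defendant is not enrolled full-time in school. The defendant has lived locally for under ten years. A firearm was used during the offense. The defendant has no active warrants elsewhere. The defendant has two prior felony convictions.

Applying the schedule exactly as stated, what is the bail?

$8,820

Base amounts from the schedule: possession of burglary tools $1,000; resisting arrest $3,000; vehicle burglary $4,500.
Stacking rule: highest base plus 10% of each additional charge. Highest is vehicle burglary at $4,500. Additional: $1,000 × 10% = $100; $3,000 × 10% = $300. Combined base = $4,500 + $400 = $4,900.
Net percentage adjustment: +60% +20% = +80%. $4,900 × 1.8 = $8,820.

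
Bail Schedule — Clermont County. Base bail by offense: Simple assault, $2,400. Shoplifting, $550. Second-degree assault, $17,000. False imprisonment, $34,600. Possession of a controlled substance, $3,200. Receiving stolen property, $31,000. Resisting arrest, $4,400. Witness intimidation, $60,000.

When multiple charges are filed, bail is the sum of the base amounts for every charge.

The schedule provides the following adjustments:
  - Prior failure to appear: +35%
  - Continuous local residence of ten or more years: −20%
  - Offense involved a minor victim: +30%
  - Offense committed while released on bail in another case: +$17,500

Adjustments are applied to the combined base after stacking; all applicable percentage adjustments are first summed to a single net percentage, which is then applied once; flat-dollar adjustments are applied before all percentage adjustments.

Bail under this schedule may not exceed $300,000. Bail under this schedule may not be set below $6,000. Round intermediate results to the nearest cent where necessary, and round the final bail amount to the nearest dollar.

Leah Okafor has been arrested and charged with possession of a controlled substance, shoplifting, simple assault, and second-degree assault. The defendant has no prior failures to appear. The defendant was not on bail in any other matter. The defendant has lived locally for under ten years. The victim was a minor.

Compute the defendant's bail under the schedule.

$30,095

Base amounts from the schedule: possession of a controlled substance $3,200; shoplifting $550; simple assault $2,400; second-degree assault $17,000.
Stacking rule: sum of all bases. $3,200 + $550 + $2,400 + $17,000 = $23,150.
Offense involved a minor victim (+30%): $23,150 × 1.3 = $30,095.
$30,095 is within the $300,000 maximum.
$30,095 is at or above the $6,000 minimum.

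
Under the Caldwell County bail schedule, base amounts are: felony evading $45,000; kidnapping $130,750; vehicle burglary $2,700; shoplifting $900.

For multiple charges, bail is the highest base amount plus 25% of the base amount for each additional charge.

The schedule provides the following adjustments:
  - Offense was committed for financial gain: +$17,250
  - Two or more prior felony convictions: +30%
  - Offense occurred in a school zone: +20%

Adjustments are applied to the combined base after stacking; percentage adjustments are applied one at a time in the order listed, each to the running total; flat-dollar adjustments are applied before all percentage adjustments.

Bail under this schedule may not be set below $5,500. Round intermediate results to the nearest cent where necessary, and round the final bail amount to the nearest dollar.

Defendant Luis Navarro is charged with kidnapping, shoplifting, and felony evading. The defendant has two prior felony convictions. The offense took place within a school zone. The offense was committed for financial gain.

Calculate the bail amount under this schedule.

Base amounts from the schedule: kidnapping $130,750; shoplifting $900; felony evading $45,000.
Stacking rule: highest base plus 25% of each additional charge. Highest is kidnapping at $130,750. Additional: $900 × 25% = $225; $45,000 × 25% = $11,250. Combined base = $130,750 + $11,475 = $142,225.
Offense was committed for financial gain (+$17,250 flat): $142,225 + $17,250 = $159,475.
Two or more prior felony convictions (+30%): $159,475 × 1.3 = $207,317.50.
Offense occurred in a school zone (+20%): $207,317.50 × 1.2 = $248,781.
$248,781 is at or above the $5,500 minimum.

$248,781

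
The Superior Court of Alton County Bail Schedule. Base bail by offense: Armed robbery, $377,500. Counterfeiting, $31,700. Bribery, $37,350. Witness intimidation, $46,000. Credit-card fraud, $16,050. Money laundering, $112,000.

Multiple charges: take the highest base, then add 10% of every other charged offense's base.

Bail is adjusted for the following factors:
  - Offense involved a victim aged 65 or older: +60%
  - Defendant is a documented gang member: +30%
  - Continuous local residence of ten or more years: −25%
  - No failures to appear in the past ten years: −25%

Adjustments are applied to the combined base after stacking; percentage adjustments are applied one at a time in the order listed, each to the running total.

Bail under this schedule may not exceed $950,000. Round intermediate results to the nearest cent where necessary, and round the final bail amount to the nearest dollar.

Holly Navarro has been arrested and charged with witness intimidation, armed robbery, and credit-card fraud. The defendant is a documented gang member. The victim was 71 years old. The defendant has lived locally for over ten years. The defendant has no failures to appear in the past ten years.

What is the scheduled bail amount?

$448,935

Base amounts from the schedule: witness intimidation $46,000; armed robbery $377,500; credit-card fraud $16,050.
Stacking rule: highest base plus 10% of each additional charge. Highest is armed robbery at $377,500. Additional: $46,000 × 10% = $4,600; $16,050 × 10% = $1,605. Combined base = $377,500 + $6,205 = $383,705.
Offense involved a victim aged 65 or older (+60%): $383,705 × 1.6 = $613,928.
Defendant is a documented gang member (+30%): $613,928 × 1.3 = $798,106.40.
Continuous local residence of ten or more years (−25%): $798,106.40 × 0.75 = $598,579.80.
No failures to appear in the past ten years (−25%): $598,579.80 × 0.75 = $448,934.85.
$448,934.85 is within the $950,000 maximum.
Rounded to the nearest dollar: $448,935.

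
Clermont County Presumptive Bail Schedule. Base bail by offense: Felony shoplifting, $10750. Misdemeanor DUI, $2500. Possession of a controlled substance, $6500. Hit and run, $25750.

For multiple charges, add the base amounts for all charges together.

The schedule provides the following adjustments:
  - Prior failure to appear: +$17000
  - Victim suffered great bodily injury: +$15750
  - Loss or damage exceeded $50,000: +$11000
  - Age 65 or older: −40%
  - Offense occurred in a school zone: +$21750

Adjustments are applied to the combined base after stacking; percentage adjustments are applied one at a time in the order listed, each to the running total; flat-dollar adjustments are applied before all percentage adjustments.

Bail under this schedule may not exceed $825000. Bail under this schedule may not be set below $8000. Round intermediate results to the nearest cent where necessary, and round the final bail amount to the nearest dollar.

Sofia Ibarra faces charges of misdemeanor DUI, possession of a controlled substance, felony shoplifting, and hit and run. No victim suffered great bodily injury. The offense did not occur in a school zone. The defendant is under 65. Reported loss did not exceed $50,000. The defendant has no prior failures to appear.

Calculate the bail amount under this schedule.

$45500

Base amounts from the schedule: misdemeanor DUI $2500; possession of a controlled substance $6500; felony shoplifting $10750; hit and run $25750.
Stacking rule: sum of all bases. $2500 + $6500 + $10750 + $25750 = $45500.
No adjustment factors apply to this defendant.
$45500 is within the $825000 maximum.
$45500 is at or above the $8000 minimum.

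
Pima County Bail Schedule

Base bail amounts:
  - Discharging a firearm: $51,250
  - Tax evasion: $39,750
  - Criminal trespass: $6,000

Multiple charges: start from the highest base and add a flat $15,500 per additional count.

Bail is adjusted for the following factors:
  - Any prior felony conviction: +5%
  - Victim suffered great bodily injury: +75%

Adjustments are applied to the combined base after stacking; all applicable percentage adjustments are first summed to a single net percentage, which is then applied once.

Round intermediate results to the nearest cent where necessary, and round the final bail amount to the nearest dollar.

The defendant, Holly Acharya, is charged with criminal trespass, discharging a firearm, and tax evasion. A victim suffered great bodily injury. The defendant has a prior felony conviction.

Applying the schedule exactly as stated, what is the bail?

$148,050

Base amounts from the schedule: criminal trespass $6,000; discharging a firearm $51,250; tax evasion $39,750.
Stacking rule: highest base plus $15,500 per additional charge. Highest is discharging a firearm at $51,250; 2 additional charges → +$31,000. Combined base = $82,250.
Net percentage adjustment: +5% +75% = +80%. $82,250 × 1.8 = $148,050.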